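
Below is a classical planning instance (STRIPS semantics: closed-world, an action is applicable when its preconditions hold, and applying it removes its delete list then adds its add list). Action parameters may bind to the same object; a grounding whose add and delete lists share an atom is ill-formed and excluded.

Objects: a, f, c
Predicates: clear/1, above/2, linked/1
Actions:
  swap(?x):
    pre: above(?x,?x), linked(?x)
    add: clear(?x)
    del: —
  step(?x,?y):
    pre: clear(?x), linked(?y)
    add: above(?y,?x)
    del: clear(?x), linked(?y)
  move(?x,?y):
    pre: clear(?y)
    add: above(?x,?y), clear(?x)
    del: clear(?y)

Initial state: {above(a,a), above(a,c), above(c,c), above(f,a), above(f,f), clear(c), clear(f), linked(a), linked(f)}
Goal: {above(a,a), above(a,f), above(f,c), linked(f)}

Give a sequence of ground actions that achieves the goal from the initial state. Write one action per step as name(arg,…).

step(f,a); move(f,c)

1. step(f,a)  →  {above(a,a), above(a,c), above(a,f), above(c,c), above(f,a), above(f,f), clear(c), linked(f)}
2. move(f,c)  →  {above(a,a), above(a,c), above(a,f), above(c,c), above(f,a), above(f,c), above(f,f), clear(f), linked(f)}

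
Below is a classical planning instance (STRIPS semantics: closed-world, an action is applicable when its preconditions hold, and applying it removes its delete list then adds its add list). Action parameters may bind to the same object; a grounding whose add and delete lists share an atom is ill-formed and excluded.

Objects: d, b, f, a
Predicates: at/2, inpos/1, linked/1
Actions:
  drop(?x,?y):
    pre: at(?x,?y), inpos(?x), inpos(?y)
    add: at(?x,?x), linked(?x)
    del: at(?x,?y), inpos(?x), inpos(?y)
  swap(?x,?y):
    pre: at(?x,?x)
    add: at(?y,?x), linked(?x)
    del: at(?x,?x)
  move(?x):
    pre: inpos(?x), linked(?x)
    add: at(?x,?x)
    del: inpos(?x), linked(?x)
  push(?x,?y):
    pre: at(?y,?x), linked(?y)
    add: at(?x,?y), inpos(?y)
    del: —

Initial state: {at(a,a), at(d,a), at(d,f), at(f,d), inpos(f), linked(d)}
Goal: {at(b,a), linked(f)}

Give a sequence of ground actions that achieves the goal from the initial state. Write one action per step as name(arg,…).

1. swap(a,b)  →  {at(b,a), at(d,a), at(d,f), at(f,d), inpos(f), linked(a), linked(d)}
2. push(f,d)  →  {at(b,a), at(d,a), at(d,f), at(f,d), inpos(d), inpos(f), linked(a), linked(d)}
3. drop(f,d)  →  {at(b,a), at(d,a), at(d,f), at(f,f), linked(a), linked(d), linked(f)}

swap(a,b); push(f,d); drop(f,d)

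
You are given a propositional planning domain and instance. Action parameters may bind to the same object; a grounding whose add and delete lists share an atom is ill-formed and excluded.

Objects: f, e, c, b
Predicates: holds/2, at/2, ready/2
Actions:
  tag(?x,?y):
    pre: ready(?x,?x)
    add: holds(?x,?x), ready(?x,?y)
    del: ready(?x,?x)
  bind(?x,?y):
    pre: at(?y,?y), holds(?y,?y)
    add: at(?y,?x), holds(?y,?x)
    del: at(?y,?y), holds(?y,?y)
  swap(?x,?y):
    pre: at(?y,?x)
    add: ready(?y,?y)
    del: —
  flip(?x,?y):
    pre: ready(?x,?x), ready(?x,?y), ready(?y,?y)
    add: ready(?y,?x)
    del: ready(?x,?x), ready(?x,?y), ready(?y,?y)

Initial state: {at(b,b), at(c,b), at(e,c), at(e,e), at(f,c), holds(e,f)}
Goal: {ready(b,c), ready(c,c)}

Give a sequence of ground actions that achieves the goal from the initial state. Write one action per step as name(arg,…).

1. swap(b,c)  →  {at(b,b), at(c,b), at(e,c), at(e,e), at(f,c), holds(e,f), ready(c,c)}
2. swap(b,b)  →  {at(b,b), at(c,b), at(e,c), at(e,e), at(f,c), holds(e,f), ready(b,b), ready(c,c)}
3. tag(b,c)  →  {at(b,b), at(c,b), at(e,c), at(e,e), at(f,c), holds(b,b), holds(e,f), ready(b,c), ready(c,c)}

swap(b,c); swap(b,b); tag(b,c)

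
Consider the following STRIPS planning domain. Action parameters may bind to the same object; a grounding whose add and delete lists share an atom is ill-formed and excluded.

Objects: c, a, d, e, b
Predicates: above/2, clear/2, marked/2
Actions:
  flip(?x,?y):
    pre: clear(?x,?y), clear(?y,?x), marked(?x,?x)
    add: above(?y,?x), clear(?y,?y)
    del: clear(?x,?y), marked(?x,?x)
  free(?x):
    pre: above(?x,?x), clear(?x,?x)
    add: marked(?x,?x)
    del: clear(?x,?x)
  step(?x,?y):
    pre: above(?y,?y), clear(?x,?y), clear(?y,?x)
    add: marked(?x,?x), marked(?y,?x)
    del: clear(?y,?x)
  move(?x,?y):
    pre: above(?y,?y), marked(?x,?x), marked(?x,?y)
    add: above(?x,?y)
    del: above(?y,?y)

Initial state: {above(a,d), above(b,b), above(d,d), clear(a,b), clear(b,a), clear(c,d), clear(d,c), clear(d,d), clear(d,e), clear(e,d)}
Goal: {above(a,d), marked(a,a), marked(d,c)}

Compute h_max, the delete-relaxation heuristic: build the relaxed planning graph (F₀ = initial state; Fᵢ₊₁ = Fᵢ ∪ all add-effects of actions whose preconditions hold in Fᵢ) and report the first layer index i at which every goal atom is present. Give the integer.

F0 = init (10 atoms)
F1 = F0 ∪ {marked(a,a), marked(b,a), marked(c,c), marked(d,c), marked(d,d), marked(d,e), marked(e,e)}  (17 atoms)
goal ⊆ F1  ⇒  h_max = 1

1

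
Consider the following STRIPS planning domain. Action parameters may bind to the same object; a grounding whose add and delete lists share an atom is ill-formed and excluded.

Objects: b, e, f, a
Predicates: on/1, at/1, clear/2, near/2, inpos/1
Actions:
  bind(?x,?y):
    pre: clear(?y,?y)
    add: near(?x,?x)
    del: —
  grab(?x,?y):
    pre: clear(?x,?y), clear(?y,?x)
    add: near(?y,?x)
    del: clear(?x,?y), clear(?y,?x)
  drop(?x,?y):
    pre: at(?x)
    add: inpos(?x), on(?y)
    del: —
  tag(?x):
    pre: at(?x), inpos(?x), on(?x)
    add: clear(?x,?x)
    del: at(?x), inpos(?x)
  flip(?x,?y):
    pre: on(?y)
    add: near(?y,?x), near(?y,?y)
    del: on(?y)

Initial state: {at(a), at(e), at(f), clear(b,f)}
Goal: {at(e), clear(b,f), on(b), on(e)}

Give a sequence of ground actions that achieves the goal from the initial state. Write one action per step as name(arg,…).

1. drop(e,b)  →  {at(a), at(e), at(f), clear(b,f), inpos(e), on(b)}
2. drop(e,e)  →  {at(a), at(e), at(f), clear(b,f), inpos(e), on(b), on(e)}

drop(e,b); drop(e,e)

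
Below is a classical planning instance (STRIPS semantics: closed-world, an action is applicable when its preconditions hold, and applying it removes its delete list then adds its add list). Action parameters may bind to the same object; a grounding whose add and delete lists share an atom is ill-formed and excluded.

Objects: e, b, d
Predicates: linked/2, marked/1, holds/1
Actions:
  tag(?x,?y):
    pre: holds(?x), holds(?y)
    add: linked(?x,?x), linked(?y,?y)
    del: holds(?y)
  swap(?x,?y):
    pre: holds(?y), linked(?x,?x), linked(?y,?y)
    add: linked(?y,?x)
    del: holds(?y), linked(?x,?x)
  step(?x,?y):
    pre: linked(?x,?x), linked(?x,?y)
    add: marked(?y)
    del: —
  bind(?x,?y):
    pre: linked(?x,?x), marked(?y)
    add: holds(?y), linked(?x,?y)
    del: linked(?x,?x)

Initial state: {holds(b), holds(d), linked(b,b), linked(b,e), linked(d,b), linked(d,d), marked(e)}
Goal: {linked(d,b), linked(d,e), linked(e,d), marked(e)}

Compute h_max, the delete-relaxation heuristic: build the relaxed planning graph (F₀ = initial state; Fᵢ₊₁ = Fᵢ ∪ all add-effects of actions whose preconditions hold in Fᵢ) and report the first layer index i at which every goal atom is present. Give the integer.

3

F0 = init (7 atoms)
F1 = F0 ∪ {holds(e), linked(b,d), linked(d,e), marked(b), marked(d)}  (12 atoms)
F2 = F1 ∪ {linked(e,e)}  (13 atoms)
F3 = F2 ∪ {linked(e,b), linked(e,d)}  (15 atoms)
goal ⊆ F3  ⇒  h_max = 3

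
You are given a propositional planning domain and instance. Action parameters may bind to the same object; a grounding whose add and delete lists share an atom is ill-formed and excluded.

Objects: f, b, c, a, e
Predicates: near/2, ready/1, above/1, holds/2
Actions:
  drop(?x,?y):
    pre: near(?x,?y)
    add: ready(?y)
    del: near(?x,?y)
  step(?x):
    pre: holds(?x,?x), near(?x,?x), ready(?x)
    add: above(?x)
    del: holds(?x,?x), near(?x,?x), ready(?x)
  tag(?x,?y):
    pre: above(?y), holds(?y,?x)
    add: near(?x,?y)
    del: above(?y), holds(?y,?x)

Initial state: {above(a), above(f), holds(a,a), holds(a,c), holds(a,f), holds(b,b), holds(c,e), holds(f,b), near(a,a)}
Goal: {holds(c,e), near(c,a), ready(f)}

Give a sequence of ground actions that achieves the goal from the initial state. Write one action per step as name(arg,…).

tag(b,f); drop(b,f); tag(c,a)

1. tag(b,f)  →  {above(a), holds(a,a), holds(a,c), holds(a,f), holds(b,b), holds(c,e), near(a,a), near(b,f)}
2. drop(b,f)  →  {above(a), holds(a,a), holds(a,c), holds(a,f), holds(b,b), holds(c,e), near(a,a), ready(f)}
3. tag(c,a)  →  {holds(a,a), holds(a,f), holds(b,b), holds(c,e), near(a,a), near(c,a), ready(f)}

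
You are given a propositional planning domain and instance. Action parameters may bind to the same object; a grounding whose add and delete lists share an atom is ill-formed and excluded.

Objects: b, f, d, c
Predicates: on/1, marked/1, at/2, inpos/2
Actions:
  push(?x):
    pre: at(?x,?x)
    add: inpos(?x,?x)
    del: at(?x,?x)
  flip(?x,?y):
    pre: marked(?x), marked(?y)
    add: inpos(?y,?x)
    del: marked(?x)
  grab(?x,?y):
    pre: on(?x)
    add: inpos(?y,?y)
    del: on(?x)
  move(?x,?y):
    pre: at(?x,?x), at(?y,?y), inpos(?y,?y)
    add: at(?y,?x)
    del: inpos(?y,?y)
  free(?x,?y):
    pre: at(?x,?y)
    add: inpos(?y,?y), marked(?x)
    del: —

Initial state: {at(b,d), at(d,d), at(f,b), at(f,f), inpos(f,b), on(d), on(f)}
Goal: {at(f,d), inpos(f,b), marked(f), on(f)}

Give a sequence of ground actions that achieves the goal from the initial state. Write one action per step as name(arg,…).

free(f,f); move(d,f)

1. free(f,f)  →  {at(b,d), at(d,d), at(f,b), at(f,f), inpos(f,b), inpos(f,f), marked(f), on(d), on(f)}
2. move(d,f)  →  {at(b,d), at(d,d), at(f,b), at(f,d), at(f,f), inpos(f,b), marked(f), on(d), on(f)}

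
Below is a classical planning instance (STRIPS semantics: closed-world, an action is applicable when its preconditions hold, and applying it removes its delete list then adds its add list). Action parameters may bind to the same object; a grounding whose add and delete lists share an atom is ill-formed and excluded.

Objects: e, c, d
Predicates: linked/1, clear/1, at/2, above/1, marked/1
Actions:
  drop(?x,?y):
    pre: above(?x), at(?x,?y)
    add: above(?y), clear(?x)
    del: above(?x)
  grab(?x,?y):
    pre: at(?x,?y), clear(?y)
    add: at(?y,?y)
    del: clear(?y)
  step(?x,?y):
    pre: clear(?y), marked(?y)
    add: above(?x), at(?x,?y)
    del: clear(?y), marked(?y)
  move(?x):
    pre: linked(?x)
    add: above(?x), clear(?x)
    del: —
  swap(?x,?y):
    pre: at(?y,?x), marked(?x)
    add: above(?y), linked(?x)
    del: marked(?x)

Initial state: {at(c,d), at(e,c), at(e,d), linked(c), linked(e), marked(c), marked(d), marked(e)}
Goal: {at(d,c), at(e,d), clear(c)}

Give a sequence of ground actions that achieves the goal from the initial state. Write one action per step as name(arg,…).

move(c); step(d,c); drop(c,d)

1. move(c)  →  {above(c), at(c,d), at(e,c), at(e,d), clear(c), linked(c), linked(e), marked(c), marked(d), marked(e)}
2. step(d,c)  →  {above(c), above(d), at(c,d), at(d,c), at(e,c), at(e,d), linked(c), linked(e), marked(d), marked(e)}
3. drop(c,d)  →  {above(d), at(c,d), at(d,c), at(e,c), at(e,d), clear(c), linked(c), linked(e), marked(d), marked(e)}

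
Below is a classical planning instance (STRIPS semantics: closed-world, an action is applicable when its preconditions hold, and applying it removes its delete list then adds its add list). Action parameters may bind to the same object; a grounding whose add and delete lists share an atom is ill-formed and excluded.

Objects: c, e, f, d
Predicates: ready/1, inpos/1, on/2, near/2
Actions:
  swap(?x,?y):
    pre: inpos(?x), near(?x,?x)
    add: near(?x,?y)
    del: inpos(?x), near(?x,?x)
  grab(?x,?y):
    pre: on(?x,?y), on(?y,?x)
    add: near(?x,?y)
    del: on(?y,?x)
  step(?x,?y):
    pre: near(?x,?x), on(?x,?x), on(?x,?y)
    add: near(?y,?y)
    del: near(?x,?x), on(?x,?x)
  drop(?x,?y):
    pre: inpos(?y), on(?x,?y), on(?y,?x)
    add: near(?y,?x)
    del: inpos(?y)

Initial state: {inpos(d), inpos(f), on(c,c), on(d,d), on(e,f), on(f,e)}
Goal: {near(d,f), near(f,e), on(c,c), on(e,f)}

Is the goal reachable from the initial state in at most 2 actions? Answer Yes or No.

No

1. grab(d,d)  →  {inpos(d), inpos(f), near(d,d), on(c,c), on(e,f), on(f,e)}
2. swap(d,f)  →  {inpos(f), near(d,f), on(c,c), on(e,f), on(f,e)}
3. drop(e,f)  →  {near(d,f), near(f,e), on(c,c), on(e,f), on(f,e)}
optimal plan length = 3; 3 > 2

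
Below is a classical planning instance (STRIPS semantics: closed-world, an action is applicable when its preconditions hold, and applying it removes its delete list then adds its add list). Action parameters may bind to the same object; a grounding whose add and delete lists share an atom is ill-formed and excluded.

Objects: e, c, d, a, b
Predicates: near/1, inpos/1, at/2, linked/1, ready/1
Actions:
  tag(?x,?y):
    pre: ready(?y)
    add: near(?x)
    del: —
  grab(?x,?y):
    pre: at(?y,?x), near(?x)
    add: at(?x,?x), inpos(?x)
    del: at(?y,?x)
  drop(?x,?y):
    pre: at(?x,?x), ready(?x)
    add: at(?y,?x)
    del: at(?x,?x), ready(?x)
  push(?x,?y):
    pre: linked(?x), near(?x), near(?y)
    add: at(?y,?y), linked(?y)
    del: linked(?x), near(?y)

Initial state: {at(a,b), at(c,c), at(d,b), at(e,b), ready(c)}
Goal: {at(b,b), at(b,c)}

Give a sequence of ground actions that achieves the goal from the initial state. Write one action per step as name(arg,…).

tag(b,c); grab(b,e); drop(c,b)

1. tag(b,c)  →  {at(a,b), at(c,c), at(d,b), at(e,b), near(b), ready(c)}
2. grab(b,e)  →  {at(a,b), at(b,b), at(c,c), at(d,b), inpos(b), near(b), ready(c)}
3. drop(c,b)  →  {at(a,b), at(b,b), at(b,c), at(d,b), inpos(b), near(b)}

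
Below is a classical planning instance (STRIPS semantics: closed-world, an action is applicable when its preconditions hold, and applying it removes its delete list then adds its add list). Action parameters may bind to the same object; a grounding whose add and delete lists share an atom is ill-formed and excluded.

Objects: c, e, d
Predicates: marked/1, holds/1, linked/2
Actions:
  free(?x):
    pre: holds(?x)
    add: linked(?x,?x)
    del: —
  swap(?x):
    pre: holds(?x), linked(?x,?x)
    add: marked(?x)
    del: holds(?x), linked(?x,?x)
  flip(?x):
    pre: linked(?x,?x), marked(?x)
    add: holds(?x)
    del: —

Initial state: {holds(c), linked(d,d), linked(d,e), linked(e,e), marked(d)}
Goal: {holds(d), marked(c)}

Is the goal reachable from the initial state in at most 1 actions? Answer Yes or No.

No

1. free(c)  →  {holds(c), linked(c,c), linked(d,d), linked(d,e), linked(e,e), marked(d)}
2. swap(c)  →  {linked(d,d), linked(d,e), linked(e,e), marked(c), marked(d)}
3. flip(d)  →  {holds(d), linked(d,d), linked(d,e), linked(e,e), marked(c), marked(d)}
optimal plan length = 3; 3 > 1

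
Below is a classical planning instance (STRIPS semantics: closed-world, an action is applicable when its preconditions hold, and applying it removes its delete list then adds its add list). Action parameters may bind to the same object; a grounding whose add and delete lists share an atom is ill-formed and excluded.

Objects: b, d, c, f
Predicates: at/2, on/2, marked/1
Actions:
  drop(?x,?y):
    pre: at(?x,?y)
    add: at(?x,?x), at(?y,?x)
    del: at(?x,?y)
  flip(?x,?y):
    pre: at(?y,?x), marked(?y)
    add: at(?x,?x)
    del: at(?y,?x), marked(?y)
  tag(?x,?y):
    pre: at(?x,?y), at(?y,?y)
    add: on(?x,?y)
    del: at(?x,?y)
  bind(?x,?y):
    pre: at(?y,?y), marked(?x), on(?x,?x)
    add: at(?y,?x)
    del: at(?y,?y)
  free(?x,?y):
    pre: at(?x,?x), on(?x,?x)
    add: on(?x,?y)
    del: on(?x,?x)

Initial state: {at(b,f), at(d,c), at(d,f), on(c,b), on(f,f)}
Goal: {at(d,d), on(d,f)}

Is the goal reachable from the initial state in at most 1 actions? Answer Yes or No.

1. drop(d,f)  →  {at(b,f), at(d,c), at(d,d), at(f,d), on(c,b), on(f,f)}
2. drop(f,d)  →  {at(b,f), at(d,c), at(d,d), at(d,f), at(f,f), on(c,b), on(f,f)}
3. tag(d,f)  →  {at(b,f), at(d,c), at(d,d), at(f,f), on(c,b), on(d,f), on(f,f)}
optimal plan length = 3; 3 > 1

No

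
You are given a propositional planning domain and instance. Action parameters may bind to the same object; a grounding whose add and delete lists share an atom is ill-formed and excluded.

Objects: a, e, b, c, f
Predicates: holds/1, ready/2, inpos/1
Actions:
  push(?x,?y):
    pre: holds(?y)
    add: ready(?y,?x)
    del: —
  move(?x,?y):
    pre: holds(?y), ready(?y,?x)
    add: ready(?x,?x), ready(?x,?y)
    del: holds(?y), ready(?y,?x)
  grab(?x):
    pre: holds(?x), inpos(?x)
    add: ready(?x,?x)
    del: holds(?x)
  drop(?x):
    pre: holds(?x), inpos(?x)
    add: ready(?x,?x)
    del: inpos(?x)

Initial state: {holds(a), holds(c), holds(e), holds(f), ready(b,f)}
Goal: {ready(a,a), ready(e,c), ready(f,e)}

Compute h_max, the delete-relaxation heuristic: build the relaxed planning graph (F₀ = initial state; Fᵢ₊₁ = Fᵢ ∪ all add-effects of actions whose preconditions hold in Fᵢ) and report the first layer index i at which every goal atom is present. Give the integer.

1

F0 = init (5 atoms)
F1 = F0 ∪ {ready(a,a), ready(a,b), ready(a,c), ready(a,e), ready(a,f), ready(c,a), ready(c,b), ready(c,c), ready(c,e), ready(c,f), ready(e,a), ready(e,b), ready(e,c), ready(e,e), ready(e,f), ready(f,a), ready(f,b), ready(f,c), ready(f,e), ready(f,f)}  (25 atoms)
goal ⊆ F1  ⇒  h_max = 1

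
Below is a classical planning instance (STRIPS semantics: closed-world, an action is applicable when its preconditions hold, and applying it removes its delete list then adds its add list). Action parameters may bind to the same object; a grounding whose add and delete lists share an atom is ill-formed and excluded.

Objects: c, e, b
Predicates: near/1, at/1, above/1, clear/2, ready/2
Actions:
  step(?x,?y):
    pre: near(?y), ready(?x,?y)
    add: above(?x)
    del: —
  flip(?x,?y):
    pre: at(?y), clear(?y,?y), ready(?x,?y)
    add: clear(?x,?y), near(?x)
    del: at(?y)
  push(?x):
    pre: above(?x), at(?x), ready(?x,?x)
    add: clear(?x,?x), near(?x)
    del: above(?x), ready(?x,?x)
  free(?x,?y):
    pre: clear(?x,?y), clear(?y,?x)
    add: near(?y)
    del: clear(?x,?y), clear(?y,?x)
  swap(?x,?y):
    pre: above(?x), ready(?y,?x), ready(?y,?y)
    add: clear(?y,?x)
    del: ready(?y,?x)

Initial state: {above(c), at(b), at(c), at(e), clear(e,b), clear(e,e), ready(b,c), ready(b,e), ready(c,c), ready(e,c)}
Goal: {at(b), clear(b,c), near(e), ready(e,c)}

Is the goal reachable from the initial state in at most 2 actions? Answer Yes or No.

1. push(c)  →  {at(b), at(c), at(e), clear(c,c), clear(e,b), clear(e,e), near(c), ready(b,c), ready(b,e), ready(e,c)}
2. flip(b,c)  →  {at(b), at(e), clear(b,c), clear(c,c), clear(e,b), clear(e,e), near(b), near(c), ready(b,c), ready(b,e), ready(e,c)}
3. free(e,e)  →  {at(b), at(e), clear(b,c), clear(c,c), clear(e,b), near(b), near(c), near(e), ready(b,c), ready(b,e), ready(e,c)}
optimal plan length = 3; 3 > 2

No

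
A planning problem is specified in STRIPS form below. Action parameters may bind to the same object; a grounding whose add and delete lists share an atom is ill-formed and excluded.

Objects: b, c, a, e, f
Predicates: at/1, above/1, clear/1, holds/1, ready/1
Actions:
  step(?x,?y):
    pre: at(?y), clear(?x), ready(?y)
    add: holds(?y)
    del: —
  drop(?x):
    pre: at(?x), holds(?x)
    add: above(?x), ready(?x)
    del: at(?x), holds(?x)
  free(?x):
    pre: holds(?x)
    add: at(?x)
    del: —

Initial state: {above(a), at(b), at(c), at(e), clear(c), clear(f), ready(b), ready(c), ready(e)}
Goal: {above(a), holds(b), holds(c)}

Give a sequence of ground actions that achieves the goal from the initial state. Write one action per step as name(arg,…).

step(c,b); step(c,c)

1. step(c,b)  →  {above(a), at(b), at(c), at(e), clear(c), clear(f), holds(b), ready(b), ready(c), ready(e)}
2. step(c,c)  →  {above(a), at(b), at(c), at(e), clear(c), clear(f), holds(b), holds(c), ready(b), ready(c), ready(e)}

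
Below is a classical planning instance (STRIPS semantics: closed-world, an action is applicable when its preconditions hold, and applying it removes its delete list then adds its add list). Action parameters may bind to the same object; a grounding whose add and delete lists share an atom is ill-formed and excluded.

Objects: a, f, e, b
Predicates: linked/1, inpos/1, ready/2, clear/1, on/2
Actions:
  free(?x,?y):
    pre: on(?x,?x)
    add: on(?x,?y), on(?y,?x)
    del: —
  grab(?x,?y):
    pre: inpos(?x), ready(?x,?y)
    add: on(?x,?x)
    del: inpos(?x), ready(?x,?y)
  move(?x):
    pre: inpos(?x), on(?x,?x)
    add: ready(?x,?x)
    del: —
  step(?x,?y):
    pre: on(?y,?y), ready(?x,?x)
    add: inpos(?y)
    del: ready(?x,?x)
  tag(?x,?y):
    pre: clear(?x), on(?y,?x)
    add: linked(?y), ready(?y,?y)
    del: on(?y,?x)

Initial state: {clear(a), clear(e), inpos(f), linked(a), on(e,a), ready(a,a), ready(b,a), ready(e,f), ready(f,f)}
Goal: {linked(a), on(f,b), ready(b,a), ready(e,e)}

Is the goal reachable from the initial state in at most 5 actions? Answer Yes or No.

1. grab(f,f)  →  {clear(a), clear(e), linked(a), on(e,a), on(f,f), ready(a,a), ready(b,a), ready(e,f)}
2. free(f,b)  →  {clear(a), clear(e), linked(a), on(b,f), on(e,a), on(f,b), on(f,f), ready(a,a), ready(b,a), ready(e,f)}
3. tag(a,e)  →  {clear(a), clear(e), linked(a), linked(e), on(b,f), on(f,b), on(f,f), ready(a,a), ready(b,a), ready(e,e), ready(e,f)}
optimal plan length = 3; 3 ≤ 5

Yes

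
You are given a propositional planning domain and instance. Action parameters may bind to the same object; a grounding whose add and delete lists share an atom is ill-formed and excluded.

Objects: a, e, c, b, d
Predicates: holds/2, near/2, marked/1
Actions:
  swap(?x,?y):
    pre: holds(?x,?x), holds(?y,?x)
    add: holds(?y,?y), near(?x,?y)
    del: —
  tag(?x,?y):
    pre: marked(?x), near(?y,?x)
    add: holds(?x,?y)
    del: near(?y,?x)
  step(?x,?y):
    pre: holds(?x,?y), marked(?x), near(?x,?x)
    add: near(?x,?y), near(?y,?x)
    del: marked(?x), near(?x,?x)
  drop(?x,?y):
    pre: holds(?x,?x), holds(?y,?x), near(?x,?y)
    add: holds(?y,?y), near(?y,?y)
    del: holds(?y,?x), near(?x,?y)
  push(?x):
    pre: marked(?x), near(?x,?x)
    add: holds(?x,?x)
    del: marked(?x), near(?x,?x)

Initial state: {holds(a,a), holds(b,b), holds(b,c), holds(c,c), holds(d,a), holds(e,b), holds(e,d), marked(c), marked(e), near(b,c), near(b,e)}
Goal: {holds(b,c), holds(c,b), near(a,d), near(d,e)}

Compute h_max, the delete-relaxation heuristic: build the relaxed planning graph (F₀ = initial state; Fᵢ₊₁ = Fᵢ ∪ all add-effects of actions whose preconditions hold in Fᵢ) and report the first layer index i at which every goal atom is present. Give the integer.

2

F0 = init (11 atoms)
F1 = F0 ∪ {holds(c,b), holds(d,d), holds(e,e), near(a,a), near(a,d), near(b,b), near(c,b), near(c,c), near(e,e)}  (20 atoms)
F2 = F1 ∪ {near(d,d), near(d,e), near(e,b), near(e,d)}  (24 atoms)
goal ⊆ F2  ⇒  h_max = 2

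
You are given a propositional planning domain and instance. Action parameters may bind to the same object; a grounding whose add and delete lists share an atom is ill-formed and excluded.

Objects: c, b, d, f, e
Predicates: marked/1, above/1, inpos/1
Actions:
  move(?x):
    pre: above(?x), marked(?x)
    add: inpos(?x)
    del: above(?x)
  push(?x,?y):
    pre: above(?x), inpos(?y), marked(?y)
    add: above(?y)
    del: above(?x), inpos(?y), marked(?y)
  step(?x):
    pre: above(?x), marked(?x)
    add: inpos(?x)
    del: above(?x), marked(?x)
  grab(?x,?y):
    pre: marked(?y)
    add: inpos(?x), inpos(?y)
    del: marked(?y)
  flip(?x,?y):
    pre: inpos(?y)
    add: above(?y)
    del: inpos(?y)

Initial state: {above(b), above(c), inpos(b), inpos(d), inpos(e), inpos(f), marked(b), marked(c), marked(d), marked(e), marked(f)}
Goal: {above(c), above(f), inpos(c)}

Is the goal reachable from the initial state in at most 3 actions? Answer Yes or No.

Yes

1. push(b,f)  →  {above(c), above(f), inpos(b), inpos(d), inpos(e), marked(b), marked(c), marked(d), marked(e)}
2. grab(c,c)  →  {above(c), above(f), inpos(b), inpos(c), inpos(d), inpos(e), marked(b), marked(d), marked(e)}
optimal plan length = 2; 2 ≤ 3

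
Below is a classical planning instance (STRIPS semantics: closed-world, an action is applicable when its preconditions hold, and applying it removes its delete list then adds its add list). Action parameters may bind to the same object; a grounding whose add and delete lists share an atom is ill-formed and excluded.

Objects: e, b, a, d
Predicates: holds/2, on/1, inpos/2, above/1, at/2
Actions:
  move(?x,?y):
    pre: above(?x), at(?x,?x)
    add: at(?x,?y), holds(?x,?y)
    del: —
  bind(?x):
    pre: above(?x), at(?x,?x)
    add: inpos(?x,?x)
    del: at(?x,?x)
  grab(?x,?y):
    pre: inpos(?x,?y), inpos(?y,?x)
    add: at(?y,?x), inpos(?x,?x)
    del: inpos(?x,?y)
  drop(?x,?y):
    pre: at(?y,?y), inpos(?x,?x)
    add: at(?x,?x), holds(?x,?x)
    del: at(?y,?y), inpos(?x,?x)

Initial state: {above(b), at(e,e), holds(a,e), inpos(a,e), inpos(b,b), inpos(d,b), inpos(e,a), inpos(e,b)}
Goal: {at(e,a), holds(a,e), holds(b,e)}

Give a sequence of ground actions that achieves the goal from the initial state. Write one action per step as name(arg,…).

grab(a,e); drop(b,e); move(b,e)

1. grab(a,e)  →  {above(b), at(e,a), at(e,e), holds(a,e), inpos(a,a), inpos(b,b), inpos(d,b), inpos(e,a), inpos(e,b)}
2. drop(b,e)  →  {above(b), at(b,b), at(e,a), holds(a,e), holds(b,b), inpos(a,a), inpos(d,b), inpos(e,a), inpos(e,b)}
3. move(b,e)  →  {above(b), at(b,b), at(b,e), at(e,a), holds(a,e), holds(b,b), holds(b,e), inpos(a,a), inpos(d,b), inpos(e,a), inpos(e,b)}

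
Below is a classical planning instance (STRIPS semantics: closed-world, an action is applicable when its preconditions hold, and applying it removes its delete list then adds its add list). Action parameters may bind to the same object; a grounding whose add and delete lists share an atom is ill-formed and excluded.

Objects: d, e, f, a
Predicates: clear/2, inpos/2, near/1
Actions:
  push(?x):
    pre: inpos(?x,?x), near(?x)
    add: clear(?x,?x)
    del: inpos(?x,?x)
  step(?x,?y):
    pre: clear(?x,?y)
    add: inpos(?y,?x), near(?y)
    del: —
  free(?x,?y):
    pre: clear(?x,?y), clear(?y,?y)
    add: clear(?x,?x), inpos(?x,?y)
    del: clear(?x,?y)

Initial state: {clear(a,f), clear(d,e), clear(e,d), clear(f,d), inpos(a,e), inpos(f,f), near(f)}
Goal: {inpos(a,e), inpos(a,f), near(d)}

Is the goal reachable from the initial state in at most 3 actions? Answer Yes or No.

1. push(f)  →  {clear(a,f), clear(d,e), clear(e,d), clear(f,d), clear(f,f), inpos(a,e), near(f)}
2. step(e,d)  →  {clear(a,f), clear(d,e), clear(e,d), clear(f,d), clear(f,f), inpos(a,e), inpos(d,e), near(d), near(f)}
3. free(a,f)  →  {clear(a,a), clear(d,e), clear(e,d), clear(f,d), clear(f,f), inpos(a,e), inpos(a,f), inpos(d,e), near(d), near(f)}
optimal plan length = 3; 3 ≤ 3

Yes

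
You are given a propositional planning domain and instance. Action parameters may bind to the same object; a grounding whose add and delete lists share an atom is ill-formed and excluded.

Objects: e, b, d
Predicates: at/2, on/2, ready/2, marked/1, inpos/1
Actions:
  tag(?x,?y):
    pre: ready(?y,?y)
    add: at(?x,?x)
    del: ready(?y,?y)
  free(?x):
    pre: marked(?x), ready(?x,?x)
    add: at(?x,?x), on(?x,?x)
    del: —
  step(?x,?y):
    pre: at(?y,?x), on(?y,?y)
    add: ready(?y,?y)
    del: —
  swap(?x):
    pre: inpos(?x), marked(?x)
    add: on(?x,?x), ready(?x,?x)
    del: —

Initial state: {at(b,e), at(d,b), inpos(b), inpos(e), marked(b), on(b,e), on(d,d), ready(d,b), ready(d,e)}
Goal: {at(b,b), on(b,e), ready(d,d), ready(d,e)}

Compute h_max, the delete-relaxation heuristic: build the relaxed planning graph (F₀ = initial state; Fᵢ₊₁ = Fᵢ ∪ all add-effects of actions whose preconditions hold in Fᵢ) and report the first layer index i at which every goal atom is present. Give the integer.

2

F0 = init (9 atoms)
F1 = F0 ∪ {on(b,b), ready(b,b), ready(d,d)}  (12 atoms)
F2 = F1 ∪ {at(b,b), at(d,d), at(e,e)}  (15 atoms)
goal ⊆ F2  ⇒  h_max = 2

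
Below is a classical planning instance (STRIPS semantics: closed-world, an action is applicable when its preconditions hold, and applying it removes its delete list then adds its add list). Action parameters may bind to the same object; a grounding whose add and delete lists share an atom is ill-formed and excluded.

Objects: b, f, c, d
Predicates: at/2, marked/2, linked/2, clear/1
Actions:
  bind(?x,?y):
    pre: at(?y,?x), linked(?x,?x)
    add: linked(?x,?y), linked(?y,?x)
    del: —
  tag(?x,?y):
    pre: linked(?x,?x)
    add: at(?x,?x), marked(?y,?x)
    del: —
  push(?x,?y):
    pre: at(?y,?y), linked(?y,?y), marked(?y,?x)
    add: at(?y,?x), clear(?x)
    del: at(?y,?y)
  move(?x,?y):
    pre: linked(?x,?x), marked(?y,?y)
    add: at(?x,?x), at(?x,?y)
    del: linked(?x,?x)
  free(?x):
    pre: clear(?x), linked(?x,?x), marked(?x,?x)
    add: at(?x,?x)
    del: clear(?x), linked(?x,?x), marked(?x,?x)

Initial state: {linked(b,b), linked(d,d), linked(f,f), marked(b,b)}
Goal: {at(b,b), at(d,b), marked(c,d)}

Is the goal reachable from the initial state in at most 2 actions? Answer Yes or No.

No

1. tag(b,b)  →  {at(b,b), linked(b,b), linked(d,d), linked(f,f), marked(b,b)}
2. tag(d,c)  →  {at(b,b), at(d,d), linked(b,b), linked(d,d), linked(f,f), marked(b,b), marked(c,d)}
3. move(d,b)  →  {at(b,b), at(d,b), at(d,d), linked(b,b), linked(f,f), marked(b,b), marked(c,d)}
optimal plan length = 3; 3 > 2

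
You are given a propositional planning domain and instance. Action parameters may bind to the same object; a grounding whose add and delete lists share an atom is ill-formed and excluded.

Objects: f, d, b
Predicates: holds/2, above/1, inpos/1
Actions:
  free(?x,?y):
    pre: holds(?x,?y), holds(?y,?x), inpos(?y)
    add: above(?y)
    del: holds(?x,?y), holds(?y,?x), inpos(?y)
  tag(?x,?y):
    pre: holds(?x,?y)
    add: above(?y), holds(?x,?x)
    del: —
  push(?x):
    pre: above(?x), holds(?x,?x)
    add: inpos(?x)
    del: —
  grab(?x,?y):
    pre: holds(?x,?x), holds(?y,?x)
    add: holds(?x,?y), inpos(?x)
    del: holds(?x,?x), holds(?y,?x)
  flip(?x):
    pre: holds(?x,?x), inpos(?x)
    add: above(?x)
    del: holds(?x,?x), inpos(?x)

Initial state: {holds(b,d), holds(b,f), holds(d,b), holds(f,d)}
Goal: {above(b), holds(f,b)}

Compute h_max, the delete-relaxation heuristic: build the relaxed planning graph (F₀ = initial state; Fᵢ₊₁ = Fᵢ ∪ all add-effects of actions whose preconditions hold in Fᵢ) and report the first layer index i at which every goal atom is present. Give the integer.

2

F0 = init (4 atoms)
F1 = F0 ∪ {above(b), above(d), above(f), holds(b,b), holds(d,d), holds(f,f)}  (10 atoms)
F2 = F1 ∪ {holds(d,f), holds(f,b), inpos(b), inpos(d), inpos(f)}  (15 atoms)
goal ⊆ F2  ⇒  h_max = 2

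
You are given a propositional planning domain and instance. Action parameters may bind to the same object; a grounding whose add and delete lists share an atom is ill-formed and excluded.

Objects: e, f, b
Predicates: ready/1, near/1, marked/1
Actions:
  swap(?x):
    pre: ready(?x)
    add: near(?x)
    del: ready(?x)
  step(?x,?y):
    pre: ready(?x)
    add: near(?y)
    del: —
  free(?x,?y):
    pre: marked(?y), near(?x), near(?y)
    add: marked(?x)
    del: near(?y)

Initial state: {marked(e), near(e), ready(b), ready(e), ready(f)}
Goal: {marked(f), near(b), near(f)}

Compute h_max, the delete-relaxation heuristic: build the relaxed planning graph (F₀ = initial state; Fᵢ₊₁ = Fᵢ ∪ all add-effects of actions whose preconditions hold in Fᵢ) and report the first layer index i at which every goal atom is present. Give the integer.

F0 = init (5 atoms)
F1 = F0 ∪ {near(b), near(f)}  (7 atoms)
F2 = F1 ∪ {marked(b), marked(f)}  (9 atoms)
goal ⊆ F2  ⇒  h_max = 2

2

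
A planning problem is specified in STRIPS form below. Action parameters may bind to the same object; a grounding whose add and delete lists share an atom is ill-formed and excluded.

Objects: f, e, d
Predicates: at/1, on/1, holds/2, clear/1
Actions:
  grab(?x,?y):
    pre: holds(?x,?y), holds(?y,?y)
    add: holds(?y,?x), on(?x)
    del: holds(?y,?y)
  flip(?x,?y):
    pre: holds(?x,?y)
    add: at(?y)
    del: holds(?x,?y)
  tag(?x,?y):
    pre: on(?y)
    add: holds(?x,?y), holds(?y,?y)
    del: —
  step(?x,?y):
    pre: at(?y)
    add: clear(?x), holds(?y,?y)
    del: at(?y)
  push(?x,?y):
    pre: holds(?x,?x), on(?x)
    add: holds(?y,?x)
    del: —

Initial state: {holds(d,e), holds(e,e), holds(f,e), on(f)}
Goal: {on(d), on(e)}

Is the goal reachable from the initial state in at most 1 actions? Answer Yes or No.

1. grab(d,e)  →  {holds(d,e), holds(e,d), holds(f,e), on(d), on(f)}
2. tag(f,d)  →  {holds(d,d), holds(d,e), holds(e,d), holds(f,d), holds(f,e), on(d), on(f)}
3. grab(e,d)  →  {holds(d,e), holds(e,d), holds(f,d), holds(f,e), on(d), on(e), on(f)}
optimal plan length = 3; 3 > 1

No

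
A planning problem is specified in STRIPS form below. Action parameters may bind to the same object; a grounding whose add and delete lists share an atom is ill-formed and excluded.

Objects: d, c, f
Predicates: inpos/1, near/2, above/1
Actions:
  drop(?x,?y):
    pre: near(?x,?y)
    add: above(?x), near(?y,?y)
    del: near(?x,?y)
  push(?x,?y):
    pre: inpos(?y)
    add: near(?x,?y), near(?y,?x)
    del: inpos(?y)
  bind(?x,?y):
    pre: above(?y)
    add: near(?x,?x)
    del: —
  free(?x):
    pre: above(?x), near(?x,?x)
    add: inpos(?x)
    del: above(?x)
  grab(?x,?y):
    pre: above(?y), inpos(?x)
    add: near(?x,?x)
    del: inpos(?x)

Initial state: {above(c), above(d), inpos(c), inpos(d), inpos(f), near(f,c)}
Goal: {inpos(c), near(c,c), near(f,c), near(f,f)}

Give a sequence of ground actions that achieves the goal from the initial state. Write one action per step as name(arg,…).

1. push(f,f)  →  {above(c), above(d), inpos(c), inpos(d), near(f,c), near(f,f)}
2. bind(c,d)  →  {above(c), above(d), inpos(c), inpos(d), near(c,c), near(f,c), near(f,f)}

push(f,f); bind(c,d)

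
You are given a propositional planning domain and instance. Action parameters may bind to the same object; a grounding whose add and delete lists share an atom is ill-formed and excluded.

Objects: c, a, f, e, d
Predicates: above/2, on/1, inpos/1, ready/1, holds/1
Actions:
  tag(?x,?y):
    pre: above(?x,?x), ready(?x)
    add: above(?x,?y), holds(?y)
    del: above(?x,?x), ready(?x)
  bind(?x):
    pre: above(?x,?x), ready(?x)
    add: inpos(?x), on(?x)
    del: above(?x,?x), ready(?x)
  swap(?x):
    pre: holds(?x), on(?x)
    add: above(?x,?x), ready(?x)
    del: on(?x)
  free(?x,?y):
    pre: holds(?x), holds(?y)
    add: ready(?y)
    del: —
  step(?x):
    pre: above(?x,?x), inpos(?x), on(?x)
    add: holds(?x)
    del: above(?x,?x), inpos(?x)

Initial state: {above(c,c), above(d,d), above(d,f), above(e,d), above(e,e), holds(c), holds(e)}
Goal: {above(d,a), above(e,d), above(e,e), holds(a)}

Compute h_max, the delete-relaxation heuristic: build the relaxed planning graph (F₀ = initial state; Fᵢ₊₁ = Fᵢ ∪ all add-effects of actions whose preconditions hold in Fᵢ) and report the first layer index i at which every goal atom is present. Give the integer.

F0 = init (7 atoms)
F1 = F0 ∪ {ready(c), ready(e)}  (9 atoms)
F2 = F1 ∪ {above(c,a), above(c,d), above(c,e), above(c,f), above(e,a), above(e,c), above(e,f), holds(a), holds(d), holds(f), inpos(c), inpos(e), on(c), on(e)}  (23 atoms)
F3 = F2 ∪ {ready(a), ready(d), ready(f)}  (26 atoms)
F4 = F3 ∪ {above(d,a), above(d,c), above(d,e), inpos(d), on(d)}  (31 atoms)
goal ⊆ F4  ⇒  h_max = 4

4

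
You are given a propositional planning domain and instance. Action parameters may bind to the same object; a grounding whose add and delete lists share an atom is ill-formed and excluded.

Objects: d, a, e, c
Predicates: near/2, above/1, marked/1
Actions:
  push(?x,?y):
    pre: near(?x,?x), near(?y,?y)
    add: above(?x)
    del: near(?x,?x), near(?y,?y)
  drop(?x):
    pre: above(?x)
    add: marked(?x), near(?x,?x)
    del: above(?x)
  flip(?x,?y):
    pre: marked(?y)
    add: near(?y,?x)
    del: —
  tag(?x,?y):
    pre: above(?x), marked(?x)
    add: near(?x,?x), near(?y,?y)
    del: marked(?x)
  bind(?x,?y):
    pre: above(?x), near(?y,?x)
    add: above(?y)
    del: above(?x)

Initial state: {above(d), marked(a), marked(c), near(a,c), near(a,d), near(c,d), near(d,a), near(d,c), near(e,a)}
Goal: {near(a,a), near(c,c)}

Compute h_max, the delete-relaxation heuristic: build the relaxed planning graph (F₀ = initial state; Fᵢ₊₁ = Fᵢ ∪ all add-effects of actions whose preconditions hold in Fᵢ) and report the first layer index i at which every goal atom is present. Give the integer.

1

F0 = init (9 atoms)
F1 = F0 ∪ {above(a), above(c), marked(d), near(a,a), near(a,e), near(c,a), near(c,c), near(c,e), near(d,d)}  (18 atoms)
goal ⊆ F1  ⇒  h_max = 1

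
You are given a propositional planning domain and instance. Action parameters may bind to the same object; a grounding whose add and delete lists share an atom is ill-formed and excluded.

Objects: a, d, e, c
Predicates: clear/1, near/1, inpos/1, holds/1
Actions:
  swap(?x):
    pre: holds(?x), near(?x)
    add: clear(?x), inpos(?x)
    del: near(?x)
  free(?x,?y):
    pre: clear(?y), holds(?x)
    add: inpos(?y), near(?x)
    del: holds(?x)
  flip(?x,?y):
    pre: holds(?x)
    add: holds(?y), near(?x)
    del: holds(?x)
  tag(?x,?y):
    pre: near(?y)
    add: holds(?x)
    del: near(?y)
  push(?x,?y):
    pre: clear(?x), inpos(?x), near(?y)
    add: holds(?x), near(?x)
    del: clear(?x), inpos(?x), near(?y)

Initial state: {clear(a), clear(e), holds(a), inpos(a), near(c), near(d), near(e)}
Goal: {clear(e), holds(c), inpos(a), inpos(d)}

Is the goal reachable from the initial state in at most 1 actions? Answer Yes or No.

1. flip(a,d)  →  {clear(a), clear(e), holds(d), inpos(a), near(a), near(c), near(d), near(e)}
2. swap(d)  →  {clear(a), clear(d), clear(e), holds(d), inpos(a), inpos(d), near(a), near(c), near(e)}
3. flip(d,c)  →  {clear(a), clear(d), clear(e), holds(c), inpos(a), inpos(d), near(a), near(c), near(d), near(e)}
optimal plan length = 3; 3 > 1

No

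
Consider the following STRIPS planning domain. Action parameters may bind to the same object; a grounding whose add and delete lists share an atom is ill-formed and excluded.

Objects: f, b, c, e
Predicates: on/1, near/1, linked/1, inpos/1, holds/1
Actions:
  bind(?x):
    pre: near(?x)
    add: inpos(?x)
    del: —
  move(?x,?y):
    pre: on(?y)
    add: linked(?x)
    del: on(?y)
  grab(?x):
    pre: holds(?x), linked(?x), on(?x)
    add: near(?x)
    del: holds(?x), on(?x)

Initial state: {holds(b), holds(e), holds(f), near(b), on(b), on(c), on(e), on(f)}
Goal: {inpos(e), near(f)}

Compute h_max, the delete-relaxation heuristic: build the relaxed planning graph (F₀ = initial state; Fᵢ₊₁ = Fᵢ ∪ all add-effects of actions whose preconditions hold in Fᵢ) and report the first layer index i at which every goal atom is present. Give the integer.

F0 = init (8 atoms)
F1 = F0 ∪ {inpos(b), linked(b), linked(c), linked(e), linked(f)}  (13 atoms)
F2 = F1 ∪ {near(e), near(f)}  (15 atoms)
F3 = F2 ∪ {inpos(e), inpos(f)}  (17 atoms)
goal ⊆ F3  ⇒  h_max = 3

3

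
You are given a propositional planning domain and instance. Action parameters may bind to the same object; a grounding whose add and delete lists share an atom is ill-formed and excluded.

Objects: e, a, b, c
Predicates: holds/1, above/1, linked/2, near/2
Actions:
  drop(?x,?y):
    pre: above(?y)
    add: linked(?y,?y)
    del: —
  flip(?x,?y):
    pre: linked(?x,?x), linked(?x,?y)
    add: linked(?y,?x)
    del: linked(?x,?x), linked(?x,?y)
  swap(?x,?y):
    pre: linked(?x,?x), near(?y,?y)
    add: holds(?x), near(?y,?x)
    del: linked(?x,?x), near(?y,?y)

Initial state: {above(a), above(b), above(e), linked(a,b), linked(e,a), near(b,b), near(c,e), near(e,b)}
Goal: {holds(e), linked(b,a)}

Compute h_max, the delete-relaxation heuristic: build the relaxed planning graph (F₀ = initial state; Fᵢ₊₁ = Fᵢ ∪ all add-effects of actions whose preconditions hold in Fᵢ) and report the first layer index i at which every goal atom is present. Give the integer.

2

F0 = init (8 atoms)
F1 = F0 ∪ {linked(a,a), linked(b,b), linked(e,e)}  (11 atoms)
F2 = F1 ∪ {holds(a), holds(e), linked(a,e), linked(b,a), near(b,a), near(b,e)}  (17 atoms)
goal ⊆ F2  ⇒  h_max = 2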